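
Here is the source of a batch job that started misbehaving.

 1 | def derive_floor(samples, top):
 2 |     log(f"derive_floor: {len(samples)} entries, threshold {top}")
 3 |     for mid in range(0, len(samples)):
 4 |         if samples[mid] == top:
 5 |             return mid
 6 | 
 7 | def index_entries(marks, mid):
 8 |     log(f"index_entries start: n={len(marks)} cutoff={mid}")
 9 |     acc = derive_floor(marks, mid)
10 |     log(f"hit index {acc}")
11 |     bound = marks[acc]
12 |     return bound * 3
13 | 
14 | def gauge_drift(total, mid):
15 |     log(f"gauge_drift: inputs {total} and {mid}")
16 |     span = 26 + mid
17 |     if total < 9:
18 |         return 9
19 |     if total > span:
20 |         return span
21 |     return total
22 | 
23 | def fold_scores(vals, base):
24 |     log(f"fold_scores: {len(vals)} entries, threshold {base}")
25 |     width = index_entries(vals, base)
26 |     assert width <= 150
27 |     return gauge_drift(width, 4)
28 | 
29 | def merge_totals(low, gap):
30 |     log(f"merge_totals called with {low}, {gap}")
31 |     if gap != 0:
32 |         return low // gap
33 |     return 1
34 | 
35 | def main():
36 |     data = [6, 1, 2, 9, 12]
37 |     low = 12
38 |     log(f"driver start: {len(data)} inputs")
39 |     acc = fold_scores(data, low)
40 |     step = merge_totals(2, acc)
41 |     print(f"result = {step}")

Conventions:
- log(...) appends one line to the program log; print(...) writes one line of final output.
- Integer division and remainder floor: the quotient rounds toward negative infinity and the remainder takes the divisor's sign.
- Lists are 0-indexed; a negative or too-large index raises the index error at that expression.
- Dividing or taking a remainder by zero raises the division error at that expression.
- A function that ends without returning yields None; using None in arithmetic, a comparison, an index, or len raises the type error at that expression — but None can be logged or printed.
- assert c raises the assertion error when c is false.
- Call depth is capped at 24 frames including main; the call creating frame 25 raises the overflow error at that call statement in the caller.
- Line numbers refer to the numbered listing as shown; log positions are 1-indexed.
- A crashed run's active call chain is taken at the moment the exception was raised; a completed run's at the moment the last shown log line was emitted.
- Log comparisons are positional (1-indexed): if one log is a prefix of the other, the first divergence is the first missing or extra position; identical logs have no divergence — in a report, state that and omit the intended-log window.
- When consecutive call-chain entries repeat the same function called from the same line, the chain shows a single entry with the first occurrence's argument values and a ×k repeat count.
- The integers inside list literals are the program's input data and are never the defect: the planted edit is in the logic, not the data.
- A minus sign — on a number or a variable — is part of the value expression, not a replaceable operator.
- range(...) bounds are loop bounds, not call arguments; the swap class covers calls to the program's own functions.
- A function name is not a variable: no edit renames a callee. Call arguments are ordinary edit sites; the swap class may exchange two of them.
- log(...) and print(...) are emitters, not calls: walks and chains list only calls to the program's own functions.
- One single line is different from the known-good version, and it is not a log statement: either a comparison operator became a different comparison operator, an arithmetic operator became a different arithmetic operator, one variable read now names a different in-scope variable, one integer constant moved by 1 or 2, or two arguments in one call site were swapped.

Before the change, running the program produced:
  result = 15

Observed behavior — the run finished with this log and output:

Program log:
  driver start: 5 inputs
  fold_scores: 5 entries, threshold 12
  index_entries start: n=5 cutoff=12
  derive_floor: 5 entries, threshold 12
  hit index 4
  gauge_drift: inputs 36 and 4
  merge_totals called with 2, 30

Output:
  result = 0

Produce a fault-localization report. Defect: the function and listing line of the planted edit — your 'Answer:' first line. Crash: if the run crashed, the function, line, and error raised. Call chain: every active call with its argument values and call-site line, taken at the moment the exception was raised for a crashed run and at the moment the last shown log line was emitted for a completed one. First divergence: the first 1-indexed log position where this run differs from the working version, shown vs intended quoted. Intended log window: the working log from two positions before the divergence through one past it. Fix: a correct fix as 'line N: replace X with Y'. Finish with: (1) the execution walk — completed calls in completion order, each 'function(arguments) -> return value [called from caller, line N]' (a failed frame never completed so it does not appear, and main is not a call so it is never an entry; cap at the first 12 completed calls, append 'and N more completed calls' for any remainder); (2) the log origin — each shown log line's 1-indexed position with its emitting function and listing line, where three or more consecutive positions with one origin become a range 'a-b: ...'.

Answer: the defect is in main at line 40.
The tell: The log first diverges at position 7: the faulty run prints 'merge_totals called with 2, 30' where the working version prints 'merge_totals called with 30, 2'.
Call chain: main -> merge_totals(2, 30) (called at line 40).
First divergence: position 7; shown 'merge_totals called with 2, 30' vs intended 'merge_totals called with 30, 2'.
Intended log window:
  5: hit index 4
  6: gauge_drift: inputs 36 and 4
  7: merge_totals called with 30, 2
Execution walk:
  derive_floor([6, 1, 2, 9, 12], 12) -> 4  [called from index_entries, line 9]
  index_entries([6, 1, 2, 9, 12], 12) -> 36  [called from fold_scores, line 25]
  gauge_drift(36, 4) -> 30  [called from fold_scores, line 27]
  fold_scores([6, 1, 2, 9, 12], 12) -> 30  [called from main, line 39]
  merge_totals(2, 30) -> 0  [called from main, line 40]
Origin of each log line:
  1: logged in main at line 38
  2: logged in fold_scores at line 24
  3: logged in index_entries at line 8
  4: logged in derive_floor at line 2
  5: logged in index_entries at line 10
  6: logged in gauge_drift at line 15
  7: logged in merge_totals at line 30
A correct fix: line 40: replace `merge_totals(2, acc)` with `merge_totals(acc, 2)`.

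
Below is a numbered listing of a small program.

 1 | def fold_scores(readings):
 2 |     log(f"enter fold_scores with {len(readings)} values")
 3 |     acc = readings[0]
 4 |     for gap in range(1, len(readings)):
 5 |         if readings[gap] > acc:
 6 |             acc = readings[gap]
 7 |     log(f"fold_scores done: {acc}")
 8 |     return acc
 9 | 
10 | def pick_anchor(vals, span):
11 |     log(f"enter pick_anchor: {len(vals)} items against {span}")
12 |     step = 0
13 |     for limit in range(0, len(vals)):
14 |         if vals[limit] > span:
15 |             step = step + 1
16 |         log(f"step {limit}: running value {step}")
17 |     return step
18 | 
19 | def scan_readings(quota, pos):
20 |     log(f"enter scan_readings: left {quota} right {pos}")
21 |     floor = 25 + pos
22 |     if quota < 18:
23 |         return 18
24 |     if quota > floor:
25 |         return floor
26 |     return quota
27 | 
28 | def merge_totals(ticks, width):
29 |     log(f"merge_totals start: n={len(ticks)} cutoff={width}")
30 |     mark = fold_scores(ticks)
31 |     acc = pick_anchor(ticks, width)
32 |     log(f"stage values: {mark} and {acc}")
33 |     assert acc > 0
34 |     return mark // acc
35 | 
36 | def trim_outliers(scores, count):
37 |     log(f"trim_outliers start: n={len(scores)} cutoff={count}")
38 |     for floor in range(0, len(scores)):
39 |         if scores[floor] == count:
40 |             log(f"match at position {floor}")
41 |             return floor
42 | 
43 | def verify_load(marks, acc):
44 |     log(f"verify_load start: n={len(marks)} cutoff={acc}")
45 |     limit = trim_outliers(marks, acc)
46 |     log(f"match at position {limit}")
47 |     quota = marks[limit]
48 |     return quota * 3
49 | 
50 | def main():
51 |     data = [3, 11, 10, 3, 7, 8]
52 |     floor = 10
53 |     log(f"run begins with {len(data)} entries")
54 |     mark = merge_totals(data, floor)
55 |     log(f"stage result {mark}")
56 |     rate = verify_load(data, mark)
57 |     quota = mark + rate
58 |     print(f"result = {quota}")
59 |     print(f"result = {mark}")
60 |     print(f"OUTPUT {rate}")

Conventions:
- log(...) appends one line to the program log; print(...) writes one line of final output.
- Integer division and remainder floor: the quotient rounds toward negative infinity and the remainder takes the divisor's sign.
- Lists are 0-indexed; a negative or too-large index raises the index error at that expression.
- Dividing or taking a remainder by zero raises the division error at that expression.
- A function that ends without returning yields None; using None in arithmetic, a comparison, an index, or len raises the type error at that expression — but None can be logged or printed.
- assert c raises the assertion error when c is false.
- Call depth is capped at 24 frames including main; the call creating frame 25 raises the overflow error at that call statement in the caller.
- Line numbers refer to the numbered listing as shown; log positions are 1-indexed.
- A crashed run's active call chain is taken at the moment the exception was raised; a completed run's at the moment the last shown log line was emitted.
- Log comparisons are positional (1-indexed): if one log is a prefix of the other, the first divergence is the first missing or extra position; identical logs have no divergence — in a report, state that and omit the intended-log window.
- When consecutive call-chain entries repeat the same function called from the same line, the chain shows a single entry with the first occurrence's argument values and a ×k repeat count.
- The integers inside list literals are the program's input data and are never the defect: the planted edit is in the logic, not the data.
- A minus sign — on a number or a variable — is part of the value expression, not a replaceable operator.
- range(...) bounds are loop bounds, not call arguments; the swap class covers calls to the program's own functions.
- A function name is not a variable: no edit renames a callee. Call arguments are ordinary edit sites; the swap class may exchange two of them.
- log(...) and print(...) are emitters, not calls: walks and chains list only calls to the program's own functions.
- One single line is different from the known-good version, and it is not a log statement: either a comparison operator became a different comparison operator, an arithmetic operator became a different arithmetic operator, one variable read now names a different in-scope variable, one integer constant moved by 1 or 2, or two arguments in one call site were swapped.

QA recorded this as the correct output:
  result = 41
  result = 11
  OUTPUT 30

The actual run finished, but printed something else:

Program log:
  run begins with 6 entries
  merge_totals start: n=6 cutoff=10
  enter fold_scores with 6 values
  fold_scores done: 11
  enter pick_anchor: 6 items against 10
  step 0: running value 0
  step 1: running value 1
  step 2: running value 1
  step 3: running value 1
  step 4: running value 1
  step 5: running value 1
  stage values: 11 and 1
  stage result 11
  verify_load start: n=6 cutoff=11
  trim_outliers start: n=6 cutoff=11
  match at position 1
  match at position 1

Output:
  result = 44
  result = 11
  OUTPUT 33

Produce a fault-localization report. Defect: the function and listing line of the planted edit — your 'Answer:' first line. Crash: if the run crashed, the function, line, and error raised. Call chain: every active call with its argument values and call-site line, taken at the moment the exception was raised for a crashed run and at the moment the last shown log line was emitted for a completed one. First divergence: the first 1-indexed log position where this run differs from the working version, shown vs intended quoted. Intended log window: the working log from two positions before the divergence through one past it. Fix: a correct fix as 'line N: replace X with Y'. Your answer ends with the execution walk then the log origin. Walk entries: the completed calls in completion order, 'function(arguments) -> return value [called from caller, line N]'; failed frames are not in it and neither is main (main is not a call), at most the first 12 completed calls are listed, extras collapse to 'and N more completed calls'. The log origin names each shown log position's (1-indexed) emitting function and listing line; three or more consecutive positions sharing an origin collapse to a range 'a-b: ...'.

Answer: the defect is in main at line 56.
Key fact: Everything matches until log position 14, which reads 'verify_load start: n=6 cutoff=11' in place of 'verify_load start: n=6 cutoff=10'.
Call chain: main -> verify_load([3, 11, 10, 3, 7, 8], 11) (called at line 56).
First divergence: position 14 — the shown line 'verify_load start: n=6 cutoff=11' should read 'verify_load start: n=6 cutoff=10'.
Intended log window:
  12: stage values: 11 and 1
  13: stage result 11
  14: verify_load start: n=6 cutoff=10
  15: trim_outliers start: n=6 cutoff=10
Execution walk:
  fold_scores([3, 11, 10, 3, 7, 8]) -> 11  [called from merge_totals, line 30]
  pick_anchor([3, 11, 10, 3, 7, 8], 10) -> 1  [called from merge_totals, line 31]
  merge_totals([3, 11, 10, 3, 7, 8], 10) -> 11  [called from main, line 54]
  trim_outliers([3, 11, 10, 3, 7, 8], 11) -> 1  [called from verify_load, line 45]
  verify_load([3, 11, 10, 3, 7, 8], 11) -> 33  [called from main, line 56]
Log origins:
  1: logged in main at line 53
  2: logged in merge_totals at line 29
  3: logged in fold_scores at line 2
  4: logged in fold_scores at line 7
  5: logged in pick_anchor at line 11
  6-11: logged in pick_anchor at line 16
  12: logged in merge_totals at line 32
  13: logged in main at line 55
  14: logged in verify_load at line 44
  15: logged in trim_outliers at line 37
  16: logged in trim_outliers at line 40
  17: logged in verify_load at line 46
A correct fix: line 56: replace `mark` with `floor`.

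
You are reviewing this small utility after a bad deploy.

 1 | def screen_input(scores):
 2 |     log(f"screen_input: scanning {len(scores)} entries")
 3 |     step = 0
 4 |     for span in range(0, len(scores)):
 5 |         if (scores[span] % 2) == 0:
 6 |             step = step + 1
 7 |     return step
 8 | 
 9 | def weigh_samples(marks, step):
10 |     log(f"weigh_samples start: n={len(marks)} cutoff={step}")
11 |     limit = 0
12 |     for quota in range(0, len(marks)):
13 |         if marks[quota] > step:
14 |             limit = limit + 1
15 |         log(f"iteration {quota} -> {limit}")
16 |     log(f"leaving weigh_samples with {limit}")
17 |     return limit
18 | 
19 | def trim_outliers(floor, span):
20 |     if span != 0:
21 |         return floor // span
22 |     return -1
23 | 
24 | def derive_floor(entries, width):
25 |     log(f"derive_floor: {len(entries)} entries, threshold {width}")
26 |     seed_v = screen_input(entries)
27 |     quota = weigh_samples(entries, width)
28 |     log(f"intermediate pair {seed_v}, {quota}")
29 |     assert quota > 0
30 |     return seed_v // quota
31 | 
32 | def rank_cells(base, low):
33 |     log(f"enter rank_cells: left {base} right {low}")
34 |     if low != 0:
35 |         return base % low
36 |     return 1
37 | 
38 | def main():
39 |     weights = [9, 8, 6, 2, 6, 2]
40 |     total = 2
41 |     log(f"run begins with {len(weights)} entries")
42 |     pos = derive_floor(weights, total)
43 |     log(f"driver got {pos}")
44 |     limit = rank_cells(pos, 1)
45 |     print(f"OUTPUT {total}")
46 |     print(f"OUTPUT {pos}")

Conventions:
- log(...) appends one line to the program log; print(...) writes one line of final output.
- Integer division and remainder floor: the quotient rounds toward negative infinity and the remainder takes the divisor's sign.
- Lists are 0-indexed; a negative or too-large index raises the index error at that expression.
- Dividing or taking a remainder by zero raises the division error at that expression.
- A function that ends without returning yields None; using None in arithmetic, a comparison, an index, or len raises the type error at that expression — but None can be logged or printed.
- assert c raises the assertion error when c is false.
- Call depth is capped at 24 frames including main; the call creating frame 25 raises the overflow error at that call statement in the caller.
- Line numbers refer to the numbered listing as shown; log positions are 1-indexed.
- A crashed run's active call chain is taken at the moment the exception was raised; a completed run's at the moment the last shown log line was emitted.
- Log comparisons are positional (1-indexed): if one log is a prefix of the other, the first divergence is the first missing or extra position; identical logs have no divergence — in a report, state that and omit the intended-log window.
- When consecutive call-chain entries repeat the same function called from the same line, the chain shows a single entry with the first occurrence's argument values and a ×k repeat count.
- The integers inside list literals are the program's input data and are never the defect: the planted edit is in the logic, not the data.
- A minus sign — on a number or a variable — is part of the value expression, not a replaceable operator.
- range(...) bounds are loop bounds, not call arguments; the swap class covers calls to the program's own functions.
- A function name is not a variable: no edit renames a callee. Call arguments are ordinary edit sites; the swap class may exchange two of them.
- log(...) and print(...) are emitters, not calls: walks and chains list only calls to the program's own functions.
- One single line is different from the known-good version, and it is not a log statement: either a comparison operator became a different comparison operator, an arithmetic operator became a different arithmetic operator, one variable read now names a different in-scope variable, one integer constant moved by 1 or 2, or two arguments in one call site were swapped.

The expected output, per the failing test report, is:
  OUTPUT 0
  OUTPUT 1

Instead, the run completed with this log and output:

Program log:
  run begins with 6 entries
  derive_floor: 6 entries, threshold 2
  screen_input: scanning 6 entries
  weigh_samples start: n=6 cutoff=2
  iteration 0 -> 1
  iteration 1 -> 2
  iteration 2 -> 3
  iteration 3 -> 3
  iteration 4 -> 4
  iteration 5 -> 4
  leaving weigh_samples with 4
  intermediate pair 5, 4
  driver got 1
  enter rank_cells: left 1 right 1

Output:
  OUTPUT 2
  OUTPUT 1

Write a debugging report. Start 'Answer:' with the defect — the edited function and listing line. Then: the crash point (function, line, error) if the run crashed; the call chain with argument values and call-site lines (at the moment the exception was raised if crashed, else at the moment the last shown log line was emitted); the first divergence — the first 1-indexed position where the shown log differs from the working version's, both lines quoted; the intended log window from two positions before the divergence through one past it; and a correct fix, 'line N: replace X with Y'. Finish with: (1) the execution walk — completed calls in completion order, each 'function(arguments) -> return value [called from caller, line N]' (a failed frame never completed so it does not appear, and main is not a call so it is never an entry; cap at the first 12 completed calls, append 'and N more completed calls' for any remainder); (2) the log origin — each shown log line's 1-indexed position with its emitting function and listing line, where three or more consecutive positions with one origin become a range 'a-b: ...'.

Answer: the defect is in main at line 45.
Core observation: The logs agree in full; only the final output differs.
Call chain: main -> rank_cells(1, 1) (called at line 44).
First divergence: none (the log streams are identical).
Execution walk:
  screen_input([9, 8, 6, 2, 6, 2]) -> 5  [called from derive_floor, line 26]
  weigh_samples([9, 8, 6, 2, 6, 2], 2) -> 4  [called from derive_floor, line 27]
  derive_floor([9, 8, 6, 2, 6, 2], 2) -> 1  [called from main, line 42]
  rank_cells(1, 1) -> 0  [called from main, line 44]
Origin of each log line:
  1: logged in main at line 41
  2: logged in derive_floor at line 25
  3: logged in screen_input at line 2
  4: logged in weigh_samples at line 10
  5-10: logged in weigh_samples at line 15
  11: logged in weigh_samples at line 16
  12: logged in derive_floor at line 28
  13: logged in main at line 43
  14: logged in rank_cells at line 33
A correct fix: line 45: replace `total` with `limit`.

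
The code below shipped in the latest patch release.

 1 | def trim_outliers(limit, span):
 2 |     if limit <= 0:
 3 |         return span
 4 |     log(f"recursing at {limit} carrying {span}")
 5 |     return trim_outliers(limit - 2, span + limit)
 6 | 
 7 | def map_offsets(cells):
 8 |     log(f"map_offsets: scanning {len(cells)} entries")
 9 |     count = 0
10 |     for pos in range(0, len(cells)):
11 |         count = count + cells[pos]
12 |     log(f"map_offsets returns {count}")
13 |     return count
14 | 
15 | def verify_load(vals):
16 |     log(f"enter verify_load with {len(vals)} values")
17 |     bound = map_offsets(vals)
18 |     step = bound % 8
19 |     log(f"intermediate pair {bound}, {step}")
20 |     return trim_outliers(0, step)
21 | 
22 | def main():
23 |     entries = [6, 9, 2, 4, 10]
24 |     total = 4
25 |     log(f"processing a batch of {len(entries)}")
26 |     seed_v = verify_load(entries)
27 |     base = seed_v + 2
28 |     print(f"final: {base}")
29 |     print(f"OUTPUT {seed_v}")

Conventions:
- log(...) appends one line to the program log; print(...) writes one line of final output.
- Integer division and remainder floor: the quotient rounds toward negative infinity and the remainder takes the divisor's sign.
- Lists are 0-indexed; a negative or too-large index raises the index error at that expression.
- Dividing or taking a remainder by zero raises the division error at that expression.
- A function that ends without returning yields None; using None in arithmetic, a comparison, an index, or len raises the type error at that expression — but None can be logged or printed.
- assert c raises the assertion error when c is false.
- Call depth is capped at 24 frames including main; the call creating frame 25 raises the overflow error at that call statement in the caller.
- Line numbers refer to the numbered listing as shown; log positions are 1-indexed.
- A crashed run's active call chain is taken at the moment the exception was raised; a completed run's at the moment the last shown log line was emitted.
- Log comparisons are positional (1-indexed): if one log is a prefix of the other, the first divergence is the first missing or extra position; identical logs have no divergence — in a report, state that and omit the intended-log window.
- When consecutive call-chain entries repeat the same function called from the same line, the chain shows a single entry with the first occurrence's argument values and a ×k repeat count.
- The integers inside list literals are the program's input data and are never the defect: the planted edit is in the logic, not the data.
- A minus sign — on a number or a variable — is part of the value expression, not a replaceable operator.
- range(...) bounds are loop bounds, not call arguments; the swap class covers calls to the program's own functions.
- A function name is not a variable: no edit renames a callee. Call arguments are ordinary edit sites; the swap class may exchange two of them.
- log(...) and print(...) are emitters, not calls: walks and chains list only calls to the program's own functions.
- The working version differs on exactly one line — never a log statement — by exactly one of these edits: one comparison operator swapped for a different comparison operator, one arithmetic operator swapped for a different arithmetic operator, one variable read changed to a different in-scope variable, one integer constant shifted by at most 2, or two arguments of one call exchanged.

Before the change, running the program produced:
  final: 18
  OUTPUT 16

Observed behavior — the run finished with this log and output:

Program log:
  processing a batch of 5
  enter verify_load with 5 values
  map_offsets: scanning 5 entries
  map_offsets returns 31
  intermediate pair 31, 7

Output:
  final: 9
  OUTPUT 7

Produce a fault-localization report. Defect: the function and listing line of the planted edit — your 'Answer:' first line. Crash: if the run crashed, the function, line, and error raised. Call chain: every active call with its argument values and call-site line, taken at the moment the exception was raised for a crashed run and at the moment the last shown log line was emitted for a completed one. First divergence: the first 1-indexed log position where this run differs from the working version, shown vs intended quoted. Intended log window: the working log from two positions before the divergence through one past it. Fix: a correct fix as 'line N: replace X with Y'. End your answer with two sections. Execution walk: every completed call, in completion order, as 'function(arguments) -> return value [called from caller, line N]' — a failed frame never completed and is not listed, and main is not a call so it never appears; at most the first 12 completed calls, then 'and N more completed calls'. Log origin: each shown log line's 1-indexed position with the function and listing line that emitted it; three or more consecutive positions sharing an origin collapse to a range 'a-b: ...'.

Answer: the defect is in verify_load at line 20.
The tell: The log ends early — 5 lines, where the working version next logs 'recursing at 7 carrying 0'.
Call chain: main -> verify_load([6, 9, 2, 4, 10]) (called at line 26).
First divergence: position 6 — the faulty run's log ends after 5 lines; the working version continues with 'recursing at 7 carrying 0'.
Intended log window:
  4: map_offsets returns 31
  5: intermediate pair 31, 7
  6: recursing at 7 carrying 0
  7: recursing at 5 carrying 7
Execution walk:
  map_offsets([6, 9, 2, 4, 10]) -> 31  [called from verify_load, line 17]
  trim_outliers(0, 7) -> 7  [called from verify_load, line 20]
  verify_load([6, 9, 2, 4, 10]) -> 7  [called from main, line 26]
Log origins:
  1: emitted by main (line 25)
  2: emitted by verify_load (line 16)
  3: emitted by map_offsets (line 8)
  4: emitted by map_offsets (line 12)
  5: emitted by verify_load (line 19)
A correct fix: line 20: replace `trim_outliers(0, step)` with `trim_outliers(step, 0)`.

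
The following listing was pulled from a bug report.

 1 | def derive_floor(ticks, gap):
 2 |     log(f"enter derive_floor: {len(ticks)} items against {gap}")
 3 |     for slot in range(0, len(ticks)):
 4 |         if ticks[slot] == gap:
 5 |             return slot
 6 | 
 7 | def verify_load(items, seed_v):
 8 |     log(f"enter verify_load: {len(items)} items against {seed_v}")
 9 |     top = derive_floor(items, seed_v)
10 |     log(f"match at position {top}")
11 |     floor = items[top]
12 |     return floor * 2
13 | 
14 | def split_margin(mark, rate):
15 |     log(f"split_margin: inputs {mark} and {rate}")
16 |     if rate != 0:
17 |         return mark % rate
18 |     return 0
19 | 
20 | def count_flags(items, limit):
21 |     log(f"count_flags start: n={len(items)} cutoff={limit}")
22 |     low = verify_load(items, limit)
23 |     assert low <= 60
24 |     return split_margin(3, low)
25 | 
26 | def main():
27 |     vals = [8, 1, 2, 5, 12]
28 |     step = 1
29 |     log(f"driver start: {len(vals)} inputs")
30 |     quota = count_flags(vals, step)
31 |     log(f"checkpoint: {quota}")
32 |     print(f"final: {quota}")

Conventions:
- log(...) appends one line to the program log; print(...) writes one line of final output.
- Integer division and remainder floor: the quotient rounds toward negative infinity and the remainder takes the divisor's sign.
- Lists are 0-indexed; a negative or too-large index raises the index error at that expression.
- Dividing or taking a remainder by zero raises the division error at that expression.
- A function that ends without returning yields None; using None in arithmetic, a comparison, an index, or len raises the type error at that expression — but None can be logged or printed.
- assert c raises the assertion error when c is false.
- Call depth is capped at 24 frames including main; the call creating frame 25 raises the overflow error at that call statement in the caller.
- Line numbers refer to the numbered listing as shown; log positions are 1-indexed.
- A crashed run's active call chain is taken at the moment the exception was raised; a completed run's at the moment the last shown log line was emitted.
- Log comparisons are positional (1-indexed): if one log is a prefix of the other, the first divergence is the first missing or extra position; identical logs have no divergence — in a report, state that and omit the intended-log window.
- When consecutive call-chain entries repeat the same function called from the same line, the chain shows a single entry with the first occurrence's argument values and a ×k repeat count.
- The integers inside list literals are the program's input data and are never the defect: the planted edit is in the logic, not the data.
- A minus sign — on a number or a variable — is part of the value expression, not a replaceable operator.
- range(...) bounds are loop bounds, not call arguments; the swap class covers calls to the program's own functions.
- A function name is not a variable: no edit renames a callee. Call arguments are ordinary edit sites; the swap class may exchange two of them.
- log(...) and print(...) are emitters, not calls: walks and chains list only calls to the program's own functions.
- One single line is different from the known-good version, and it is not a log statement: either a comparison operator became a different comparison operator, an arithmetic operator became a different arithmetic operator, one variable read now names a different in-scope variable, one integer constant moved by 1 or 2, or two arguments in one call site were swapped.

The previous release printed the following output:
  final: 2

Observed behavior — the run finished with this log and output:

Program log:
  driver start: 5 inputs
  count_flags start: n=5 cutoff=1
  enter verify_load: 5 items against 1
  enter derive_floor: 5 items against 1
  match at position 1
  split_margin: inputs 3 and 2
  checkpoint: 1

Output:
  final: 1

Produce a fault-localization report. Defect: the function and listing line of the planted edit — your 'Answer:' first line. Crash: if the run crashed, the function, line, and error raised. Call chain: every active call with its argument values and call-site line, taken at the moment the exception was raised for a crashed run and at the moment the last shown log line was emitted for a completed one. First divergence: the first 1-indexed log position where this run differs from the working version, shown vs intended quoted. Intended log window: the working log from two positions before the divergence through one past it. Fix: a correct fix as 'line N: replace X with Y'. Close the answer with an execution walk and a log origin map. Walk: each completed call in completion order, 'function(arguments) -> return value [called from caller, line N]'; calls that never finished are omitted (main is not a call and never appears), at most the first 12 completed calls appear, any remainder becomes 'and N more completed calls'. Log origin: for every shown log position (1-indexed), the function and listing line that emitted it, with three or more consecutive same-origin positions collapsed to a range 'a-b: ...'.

Answer: the defect is in count_flags at line 24.
Key fact: The log first diverges at position 6: the faulty run prints 'split_margin: inputs 3 and 2' where the working version prints 'split_margin: inputs 2 and 3'.
Call chain: main.
First divergence: position 6 — shown 'split_margin: inputs 3 and 2', intended 'split_margin: inputs 2 and 3'.
Intended log window:
  4: enter derive_floor: 5 items against 1
  5: match at position 1
  6: split_margin: inputs 2 and 3
  7: checkpoint: 2
Execution walk:
  derive_floor([8, 1, 2, 5, 12], 1) -> 1  [called from verify_load, line 9]
  verify_load([8, 1, 2, 5, 12], 1) -> 2  [called from count_flags, line 22]
  split_margin(3, 2) -> 1  [called from count_flags, line 24]
  count_flags([8, 1, 2, 5, 12], 1) -> 1  [called from main, line 30]
Origin of each log line:
  1: logged in main at line 29
  2: logged in count_flags at line 21
  3: logged in verify_load at line 8
  4: logged in derive_floor at line 2
  5: logged in verify_load at line 10
  6: logged in split_margin at line 15
  7: logged in main at line 31
A correct fix: line 24: replace `split_margin(3, low)` with `split_margin(low, 3)`.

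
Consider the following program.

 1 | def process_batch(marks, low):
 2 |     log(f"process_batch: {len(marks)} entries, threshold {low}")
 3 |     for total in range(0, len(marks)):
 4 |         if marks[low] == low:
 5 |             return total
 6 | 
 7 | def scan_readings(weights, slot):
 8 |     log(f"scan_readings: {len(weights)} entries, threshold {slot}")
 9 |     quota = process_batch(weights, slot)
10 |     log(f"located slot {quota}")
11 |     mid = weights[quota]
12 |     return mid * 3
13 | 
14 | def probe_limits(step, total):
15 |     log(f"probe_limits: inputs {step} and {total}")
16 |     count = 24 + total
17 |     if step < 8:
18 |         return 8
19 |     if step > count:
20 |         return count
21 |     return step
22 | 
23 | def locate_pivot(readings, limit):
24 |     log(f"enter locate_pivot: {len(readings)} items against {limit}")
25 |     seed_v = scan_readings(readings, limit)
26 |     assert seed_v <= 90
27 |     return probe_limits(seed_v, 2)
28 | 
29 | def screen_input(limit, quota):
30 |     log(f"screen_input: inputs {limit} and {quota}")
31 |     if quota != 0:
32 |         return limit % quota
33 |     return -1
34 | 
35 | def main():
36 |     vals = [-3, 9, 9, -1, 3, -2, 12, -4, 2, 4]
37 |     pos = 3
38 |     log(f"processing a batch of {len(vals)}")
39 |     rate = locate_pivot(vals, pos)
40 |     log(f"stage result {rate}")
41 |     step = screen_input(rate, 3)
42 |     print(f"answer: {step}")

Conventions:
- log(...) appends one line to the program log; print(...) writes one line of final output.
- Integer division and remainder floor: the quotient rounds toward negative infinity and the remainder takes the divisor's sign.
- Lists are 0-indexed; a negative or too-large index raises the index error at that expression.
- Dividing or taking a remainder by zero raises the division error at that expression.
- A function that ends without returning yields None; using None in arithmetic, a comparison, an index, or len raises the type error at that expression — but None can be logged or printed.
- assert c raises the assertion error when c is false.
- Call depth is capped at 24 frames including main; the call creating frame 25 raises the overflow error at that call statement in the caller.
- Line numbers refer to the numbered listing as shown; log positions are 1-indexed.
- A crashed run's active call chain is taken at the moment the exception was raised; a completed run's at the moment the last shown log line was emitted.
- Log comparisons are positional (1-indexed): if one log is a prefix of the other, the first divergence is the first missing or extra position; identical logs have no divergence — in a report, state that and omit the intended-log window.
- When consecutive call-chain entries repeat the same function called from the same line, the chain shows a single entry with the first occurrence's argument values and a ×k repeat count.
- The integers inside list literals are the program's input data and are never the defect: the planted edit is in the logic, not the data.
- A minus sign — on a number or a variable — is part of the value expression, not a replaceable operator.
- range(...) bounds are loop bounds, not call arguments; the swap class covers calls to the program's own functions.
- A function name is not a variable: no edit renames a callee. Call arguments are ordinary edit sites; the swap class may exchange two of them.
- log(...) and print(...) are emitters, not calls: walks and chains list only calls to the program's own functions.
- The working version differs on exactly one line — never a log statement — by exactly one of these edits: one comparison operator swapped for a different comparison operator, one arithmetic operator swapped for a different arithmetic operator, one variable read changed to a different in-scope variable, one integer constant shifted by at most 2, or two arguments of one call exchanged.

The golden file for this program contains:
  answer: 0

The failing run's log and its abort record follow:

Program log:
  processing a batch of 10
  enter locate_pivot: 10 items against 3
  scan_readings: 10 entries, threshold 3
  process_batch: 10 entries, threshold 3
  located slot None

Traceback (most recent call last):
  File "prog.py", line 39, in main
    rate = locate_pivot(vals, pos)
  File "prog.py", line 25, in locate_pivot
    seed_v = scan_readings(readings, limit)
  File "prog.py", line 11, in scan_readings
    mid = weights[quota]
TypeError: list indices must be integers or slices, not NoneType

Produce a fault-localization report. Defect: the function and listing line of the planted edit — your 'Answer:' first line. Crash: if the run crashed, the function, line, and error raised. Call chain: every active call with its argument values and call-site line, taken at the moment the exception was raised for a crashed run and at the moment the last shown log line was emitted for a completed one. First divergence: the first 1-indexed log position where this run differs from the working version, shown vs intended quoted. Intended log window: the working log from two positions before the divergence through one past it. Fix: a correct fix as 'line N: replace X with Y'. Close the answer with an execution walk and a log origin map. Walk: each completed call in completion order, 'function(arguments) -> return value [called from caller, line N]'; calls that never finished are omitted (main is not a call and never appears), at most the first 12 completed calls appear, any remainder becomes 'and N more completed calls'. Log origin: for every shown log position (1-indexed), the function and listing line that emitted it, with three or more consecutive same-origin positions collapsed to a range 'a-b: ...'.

Answer: the defect is in process_batch at line 4.
Core observation: The earliest visible damage is log position 5 — 'located slot None' rather than the intended 'located slot 4'.
Crash: scan_readings, line 11, TypeError.
Call chain: main -> locate_pivot([-3, 9, 9, -1, 3, -2, 12, -4, 2, 4], 3) (called at line 39) -> scan_readings([-3, 9, 9, -1, 3, -2, 12, -4, 2, 4], 3) (called at line 25).
First divergence: position 5 — the shown line 'located slot None' should read 'located slot 4'.
Intended log window:
  3: scan_readings: 10 entries, threshold 3
  4: process_batch: 10 entries, threshold 3
  5: located slot 4
  6: probe_limits: inputs 9 and 2
Execution walk:
  process_batch([-3, 9, 9, -1, 3, -2, 12, -4, 2, 4], 3) -> None  [called from scan_readings, line 9]
Log line origins:
  1: from main, line 38
  2: from locate_pivot, line 24
  3: from scan_readings, line 8
  4: from process_batch, line 2
  5: from scan_readings, line 10
A correct fix: line 4: replace `marks[low]` with `marks[total]`.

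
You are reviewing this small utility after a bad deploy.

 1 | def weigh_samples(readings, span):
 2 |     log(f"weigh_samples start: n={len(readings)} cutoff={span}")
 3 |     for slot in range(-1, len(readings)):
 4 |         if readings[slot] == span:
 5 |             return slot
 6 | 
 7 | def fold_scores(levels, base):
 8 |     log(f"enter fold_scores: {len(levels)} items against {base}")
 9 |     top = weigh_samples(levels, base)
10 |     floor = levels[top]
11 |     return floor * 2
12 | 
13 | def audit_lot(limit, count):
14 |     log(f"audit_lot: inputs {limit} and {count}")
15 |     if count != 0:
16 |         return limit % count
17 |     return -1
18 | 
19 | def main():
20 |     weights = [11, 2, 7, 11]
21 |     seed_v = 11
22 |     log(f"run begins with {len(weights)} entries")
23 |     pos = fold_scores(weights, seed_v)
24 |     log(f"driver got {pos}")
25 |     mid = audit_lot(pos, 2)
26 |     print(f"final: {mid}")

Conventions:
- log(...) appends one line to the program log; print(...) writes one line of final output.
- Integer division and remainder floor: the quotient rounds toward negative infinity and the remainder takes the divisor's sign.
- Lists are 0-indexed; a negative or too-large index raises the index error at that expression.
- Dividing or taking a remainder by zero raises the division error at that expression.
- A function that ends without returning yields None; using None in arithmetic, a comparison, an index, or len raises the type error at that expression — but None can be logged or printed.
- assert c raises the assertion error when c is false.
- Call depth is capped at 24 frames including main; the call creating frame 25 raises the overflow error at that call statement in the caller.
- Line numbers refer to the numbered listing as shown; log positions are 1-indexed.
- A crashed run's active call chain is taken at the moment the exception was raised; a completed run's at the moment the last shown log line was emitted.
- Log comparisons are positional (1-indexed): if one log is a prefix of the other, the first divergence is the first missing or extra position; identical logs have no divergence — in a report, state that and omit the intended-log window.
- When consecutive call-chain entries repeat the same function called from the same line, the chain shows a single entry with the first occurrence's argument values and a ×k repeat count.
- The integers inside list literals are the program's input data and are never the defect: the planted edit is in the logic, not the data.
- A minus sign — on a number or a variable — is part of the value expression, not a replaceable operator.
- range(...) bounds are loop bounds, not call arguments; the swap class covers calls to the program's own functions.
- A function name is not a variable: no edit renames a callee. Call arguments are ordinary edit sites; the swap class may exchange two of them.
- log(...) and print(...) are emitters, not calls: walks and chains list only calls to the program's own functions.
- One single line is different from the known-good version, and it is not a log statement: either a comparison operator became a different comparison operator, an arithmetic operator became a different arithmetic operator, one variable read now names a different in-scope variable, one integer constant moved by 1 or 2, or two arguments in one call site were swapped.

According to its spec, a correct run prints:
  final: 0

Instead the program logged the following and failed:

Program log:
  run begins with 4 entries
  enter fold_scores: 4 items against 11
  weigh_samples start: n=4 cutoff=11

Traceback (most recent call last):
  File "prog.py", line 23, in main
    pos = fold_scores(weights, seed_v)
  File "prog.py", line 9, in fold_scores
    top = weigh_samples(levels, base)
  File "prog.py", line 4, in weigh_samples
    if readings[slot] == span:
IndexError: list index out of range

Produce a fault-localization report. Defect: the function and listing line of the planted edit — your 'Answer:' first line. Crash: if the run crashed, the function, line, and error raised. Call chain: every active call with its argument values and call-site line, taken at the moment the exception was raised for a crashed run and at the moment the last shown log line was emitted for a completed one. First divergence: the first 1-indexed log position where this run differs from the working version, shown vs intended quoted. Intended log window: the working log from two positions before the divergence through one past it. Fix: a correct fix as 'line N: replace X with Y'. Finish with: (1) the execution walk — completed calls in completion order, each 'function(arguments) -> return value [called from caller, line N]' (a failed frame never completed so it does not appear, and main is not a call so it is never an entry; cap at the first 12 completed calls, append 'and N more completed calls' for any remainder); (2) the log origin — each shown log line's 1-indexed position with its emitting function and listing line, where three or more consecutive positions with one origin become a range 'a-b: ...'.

Answer: the defect is in weigh_samples at line 3.
Core observation: The log ends early — 3 lines, where the working version next logs 'driver got 22'.
Crash: weigh_samples, line 4, IndexError.
Call chain: main -> fold_scores([11, 2, 7, 11], 11) (called at line 23) -> weigh_samples([11, 2, 7, 11], 11) (called at line 9).
First divergence: position 4 — the faulty run's log ends after 3 lines; the working version continues with 'driver got 22'.
Intended log window:
  2: enter fold_scores: 4 items against 11
  3: weigh_samples start: n=4 cutoff=11
  4: driver got 22
  5: audit_lot: inputs 22 and 2
Execution walk:
  (no call completed)
Log line origins:
  1: logged in main at line 22
  2: logged in fold_scores at line 8
  3: logged in weigh_samples at line 2
A correct fix: line 3: replace `-1` with `0`.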